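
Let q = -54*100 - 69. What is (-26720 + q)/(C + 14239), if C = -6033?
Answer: -32189/8206 ≈ -3.9226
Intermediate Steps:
q = -5469 (q = -5400 - 69 = -5469)
(-26720 + q)/(C + 14239) = (-26720 - 5469)/(-6033 + 14239) = -32189/8206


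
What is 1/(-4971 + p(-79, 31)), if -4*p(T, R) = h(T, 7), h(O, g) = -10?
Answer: -2/9937 ≈ -0.00020127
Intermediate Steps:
p(T, R) = 5/2 (p(T, R) = -1/4*(-10) = 5/2)
1/(-4971 + p(-79, 31)) = 1/(-4971 + 5/2) = 1/(-9937/2) = -2/9937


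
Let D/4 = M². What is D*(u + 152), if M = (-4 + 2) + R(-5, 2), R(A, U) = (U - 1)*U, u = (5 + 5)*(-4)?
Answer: 0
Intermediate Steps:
u = -40 (u = 10*(-4) = -40)
R(A, U) = U*(-1 + U) (R(A, U) = (-1 + U)*U = U*(-1 + U))
M = 0 (M = (-4 + 2) + 2*(-1 + 2) = -2 + 2*1 = -2 + 2 = 0)
D = 0 (D = 4*0² = 4*0 = 0)
D*(u + 152) = 0*(-40 + 152) = 0*112 = 0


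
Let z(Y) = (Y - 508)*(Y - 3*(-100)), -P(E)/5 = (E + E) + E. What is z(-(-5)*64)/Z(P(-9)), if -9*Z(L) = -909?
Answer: -116560/101 ≈ -1154.1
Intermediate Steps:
P(E) = -15*E (P(E) = -5*((E + E) + E) = -5*(2*E + E) = -15*E)
Z(L) = 101 (Z(L) = -1/9*(-909) = 101)
z(Y) = (-508 + Y)*(300 + Y) (z(Y) = (-508 + Y)*(Y + 300) = (-508 + Y)*(300 + Y))
z(-(-5)*64)/Z(P(-9)) = (-152400 + (-(-5)*64)**2 - (-208)*(-5*64))/101 = (-152400 + (-1*(-320))**2 - (-208)*(-320))*(1/101) = (-152400 + 320**2 - 208*320)*(1/101) = (-152400 + 102400 - 66560)*(1/101) = -116560*1/101 = -116560/101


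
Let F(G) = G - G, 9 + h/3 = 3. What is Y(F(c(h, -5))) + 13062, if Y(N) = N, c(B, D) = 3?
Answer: 13062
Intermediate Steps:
h = -18 (h = -27 + 3*3 = -27 + 9 = -18)
F(G) = 0
Y(F(c(h, -5))) + 13062 = 0 + 13062 = 13062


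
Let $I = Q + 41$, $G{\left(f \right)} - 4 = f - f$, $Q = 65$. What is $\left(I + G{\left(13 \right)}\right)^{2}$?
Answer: $12100$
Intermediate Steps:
$G{\left(f \right)} = 4$ ($G{\left(f \right)} = 4 + \left(f - f\right) = 4 + 0 = 4$)
$I = 106$ ($I = 65 + 41 = 106$)
$\left(I + G{\left(13 \right)}\right)^{2} = \left(106 + 4\right)^{2} = 110^{2} = 12100$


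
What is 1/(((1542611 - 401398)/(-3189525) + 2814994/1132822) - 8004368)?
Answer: -1806582044775/14460543665720304818 ≈ -1.2493e-7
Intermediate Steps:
1/(((1542611 - 401398)/(-3189525) + 2814994/1132822) - 8004368) = 1/((1141213*(-1/3189525) + 2814994*(1/1132822)) - 8004368) = 1/((-1141213/3189525 + 1407497/566411) - 8004368) = 1/(3842851272382/1806582044775 - 8004368) = 1/(-14460543665720304818/1806582044775) = -1806582044775/14460543665720304818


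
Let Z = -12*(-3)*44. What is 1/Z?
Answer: 1/1584 ≈ 0.00063131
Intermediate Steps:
Z = 1584 (Z = 36*44 = 1584)
1/Z = 1/1584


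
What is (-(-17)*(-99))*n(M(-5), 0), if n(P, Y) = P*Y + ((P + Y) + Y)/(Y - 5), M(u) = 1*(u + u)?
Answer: -3366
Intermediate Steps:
M(u) = 2*u (M(u) = 1*(2*u) = 2*u)
n(P, Y) = P*Y + (P + 2*Y)/(-5 + Y)
(-(-17)*(-99))*n(M(-5), 0) = (-(-17)*(-99))*((2*(-5) + 2*0 + (2*(-5))*0**2 - 5*2*(-5)*0)/(-5 + 0)) = (-17*99)*((-10 + 0 - 10*0 - 5*(-10)*0)/(-5)) = -(-1683)*(-10 + 0 + 0 + 0)/5 = -(-1683)*(-10)/5 = -1683*2 = -3366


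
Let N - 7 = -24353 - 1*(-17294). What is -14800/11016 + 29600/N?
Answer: -13451350/2427651 ≈ -5.5409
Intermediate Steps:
N = -7052 (N = 7 + (-24353 - 1*(-17294)) = 7 + (-24353 + 17294) = 7 - 7059 = -7052)
-14800/11016 + 29600/N = -14800/11016 + 29600/(-7052) = -14800*1/11016 + 29600*(-1/7052) = -1850/1377 - 7400/1763 = -13451350/2427651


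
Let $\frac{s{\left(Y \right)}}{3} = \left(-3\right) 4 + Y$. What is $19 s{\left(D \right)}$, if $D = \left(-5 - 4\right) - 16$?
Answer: $-2109$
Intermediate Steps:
$D = -25$ ($D = -9 - 16 = -25$)
$s{\left(Y \right)} = -36 + 3 Y$ ($s{\left(Y \right)} = 3 \left(\left(-3\right) 4 + Y\right) = 3 \left(-12 + Y\right) = -36 + 3 Y$)
$19 s{\left(D \right)} = 19 \left(-36 + 3 \left(-25\right)\right) = 19 \left(-36 - 75\right) = 19 \left(-111\right) = -2109$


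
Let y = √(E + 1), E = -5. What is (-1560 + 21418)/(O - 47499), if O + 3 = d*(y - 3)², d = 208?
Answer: -17743123/41633605 + 953184*I/41633605 ≈ -0.42617 + 0.022895*I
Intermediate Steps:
y = 2*I (y = √(-5 + 1) = √(-4) = 2*I ≈ 2.0*I)
O = -3 + 208*(-3 + 2*I)² (O = -3 + 208*(2*I - 3)² = -3 + 208*(-3 + 2*I)² ≈ 1037.0 - 2496.0*I)
(-1560 + 21418)/(O - 47499) = (-1560 + 21418)/((1037 - 2496*I) - 47499) = 19858/(-46462 - 2496*I) = 19858*((-46462 + 2496*I)/2164947460) = 9929*(-46462 + 2496*I)/1082473730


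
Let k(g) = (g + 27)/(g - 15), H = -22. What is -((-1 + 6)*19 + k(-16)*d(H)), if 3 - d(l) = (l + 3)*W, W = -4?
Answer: -3748/31 ≈ -120.90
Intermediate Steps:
d(l) = 15 + 4*l (d(l) = 3 - (l + 3)*(-4) = 3 - (3 + l)*(-4) = 3 - (-12 - 4*l) = 3 + (12 + 4*l) = 15 + 4*l)
k(g) = (27 + g)/(-15 + g)
-((-1 + 6)*19 + k(-16)*d(H)) = -((-1 + 6)*19 + ((27 - 16)/(-15 - 16))*(15 + 4*(-22))) = -(5*19 + (11/(-31))*(15 - 88)) = -(95 - 1/31*11*(-73)) = -(95 - 11/31*(-73)) = -(95 + 803/31) = -1*3748/31 = -3748/31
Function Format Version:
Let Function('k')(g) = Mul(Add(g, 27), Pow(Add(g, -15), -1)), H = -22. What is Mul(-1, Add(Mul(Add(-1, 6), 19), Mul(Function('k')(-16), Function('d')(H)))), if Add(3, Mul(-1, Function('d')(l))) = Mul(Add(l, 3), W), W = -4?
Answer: Rational(-3748, 31) ≈ -120.90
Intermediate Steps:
Function('d')(l) = Add(15, Mul(4, l)) (Function('d')(l) = Add(3, Mul(-1, Mul(Add(l, 3), -4))) = Add(3, Mul(-1, Mul(Add(3, l), -4))) = Add(3, Mul(-1, Add(-12, Mul(-4, l)))) = Add(3, Add(12, Mul(4, l))) = Add(15, Mul(4, l)))
Function('k')(g) = Mul(Pow(Add(-15, g), -1), Add(27, g)) (Function('k')(g) = Mul(Add(27, g), Pow(Add(-15, g), -1)) = Mul(Pow(Add(-15, g), -1), Add(27, g)))
Mul(-1, Add(Mul(Add(-1, 6), 19), Mul(Function('k')(-16), Function('d')(H)))) = Mul(-1, Add(Mul(Add(-1, 6), 19), Mul(Mul(Pow(Add(-15, -16), -1), Add(27, -16)), Add(15, Mul(4, -22))))) = Mul(-1, Add(Mul(5, 19), Mul(Mul(Pow(-31, -1), 11), Add(15, -88)))) = Mul(-1, Add(95, Mul(Mul(Rational(-1, 31), 11), -73))) = Mul(-1, Add(95, Mul(Rational(-11, 31), -73))) = Mul(-1, Add(95, Rational(803, 31))) = Mul(-1, Rational(3748, 31)) = Rational(-3748, 31)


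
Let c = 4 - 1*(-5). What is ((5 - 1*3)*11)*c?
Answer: 198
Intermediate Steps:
c = 9 (c = 4 + 5 = 9)
((5 - 1*3)*11)*c = ((5 - 1*3)*11)*9 = ((5 - 3)*11)*9 = (2*11)*9 = 22*9 = 198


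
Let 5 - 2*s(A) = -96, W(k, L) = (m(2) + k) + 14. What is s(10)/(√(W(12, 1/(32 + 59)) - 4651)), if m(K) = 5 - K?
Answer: -101*I*√4622/9244 ≈ -0.74281*I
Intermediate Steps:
W(k, L) = 17 + k (W(k, L) = ((5 - 1*2) + k) + 14 = ((5 - 2) + k) + 14 = (3 + k) + 14 = 17 + k)
s(A) = 101/2 (s(A) = 5/2 - ½*(-96) = 5/2 + 48 = 101/2)
s(10)/(√(W(12, 1/(32 + 59)) - 4651)) = 101/(2*(√((17 + 12) - 4651))) = 101/(2*(√(29 - 4651))) = 101/(2*(√(-4622))) = 101/(2*((I*√4622))) = 101*(-I*√4622/4622)/2 = -101*I*√4622/9244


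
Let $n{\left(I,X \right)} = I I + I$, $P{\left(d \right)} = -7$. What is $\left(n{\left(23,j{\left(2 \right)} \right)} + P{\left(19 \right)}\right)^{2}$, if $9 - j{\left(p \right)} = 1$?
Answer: $297025$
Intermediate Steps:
$j{\left(p \right)} = 8$ ($j{\left(p \right)} = 9 - 1 = 8$)
$n{\left(I,X \right)} = I + I^{2}$ ($n{\left(I,X \right)} = I^{2} + I = I + I^{2}$)
$\left(n{\left(23,j{\left(2 \right)} \right)} + P{\left(19 \right)}\right)^{2} = \left(23 \left(1 + 23\right) - 7\right)^{2} = \left(23 \cdot 24 - 7\right)^{2} = \left(552 - 7\right)^{2} = 545^{2} = 297025$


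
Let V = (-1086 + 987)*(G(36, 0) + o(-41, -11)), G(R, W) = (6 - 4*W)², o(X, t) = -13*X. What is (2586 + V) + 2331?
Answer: -51414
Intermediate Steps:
V = -56331 (V = (-1086 + 987)*(4*(-3 + 2*0)² - 13*(-41)) = -99*(4*(-3 + 0)² + 533) = -99*(4*(-3)² + 533) = -99*(4*9 + 533) = -99*(36 + 533) = -99*569 = -56331)
(2586 + V) + 2331 = (2586 - 56331) + 2331 = -53745 + 2331 = -51414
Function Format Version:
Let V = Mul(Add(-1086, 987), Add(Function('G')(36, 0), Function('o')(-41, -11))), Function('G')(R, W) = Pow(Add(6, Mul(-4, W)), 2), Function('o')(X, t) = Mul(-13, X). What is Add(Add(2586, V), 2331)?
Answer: -51414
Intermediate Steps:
V = -56331 (V = Mul(Add(-1086, 987), Add(Mul(4, Pow(Add(-3, Mul(2, 0)), 2)), Mul(-13, -41))) = Mul(-99, Add(Mul(4, Pow(Add(-3, 0), 2)), 533)) = Mul(-99, Add(Mul(4, Pow(-3, 2)), 533)) = Mul(-99, Add(Mul(4, 9), 533)) = Mul(-99, Add(36, 533)) = Mul(-99, 569) = -56331)
Add(Add(2586, V), 2331) = Add(Add(2586, -56331), 2331) = Add(-53745, 2331) = -51414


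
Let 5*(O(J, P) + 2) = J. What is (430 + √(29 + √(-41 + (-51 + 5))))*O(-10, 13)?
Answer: -1720 - 4*√(29 + I*√87) ≈ -1741.8 - 3.4212*I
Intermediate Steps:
O(J, P) = -2 + J/5
(430 + √(29 + √(-41 + (-51 + 5))))*O(-10, 13) = (430 + √(29 + √(-41 + (-51 + 5))))*(-2 + (⅕)*(-10)) = (430 + √(29 + √(-41 - 46)))*(-2 - 2) = (430 + √(29 + √(-87)))*(-4) = (430 + √(29 + I*√87))*(-4) = -1720 - 4*√(29 + I*√87)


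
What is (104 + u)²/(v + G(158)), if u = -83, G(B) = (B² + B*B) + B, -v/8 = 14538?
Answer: -441/66218 ≈ -0.0066598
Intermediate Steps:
v = -116304 (v = -8*14538 = -116304)
G(B) = B + 2*B² (G(B) = (B² + B²) + B = 2*B² + B = B + 2*B²)
(104 + u)²/(v + G(158)) = (104 - 83)²/(-116304 + 158*(1 + 2*158)) = 21²/(-116304 + 158*(1 + 316)) = 441/(-116304 + 158*317) = 441/(-116304 + 50086) = 441/(-66218) = 441*(-1/66218) = -441/66218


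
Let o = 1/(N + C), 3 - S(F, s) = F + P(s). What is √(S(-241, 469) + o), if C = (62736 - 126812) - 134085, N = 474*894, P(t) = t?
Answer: I*√11450948180030/225595 ≈ 15.0*I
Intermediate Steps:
S(F, s) = 3 - F - s (S(F, s) = 3 - (F + s) = 3 + (-F - s) = 3 - F - s)
N = 423756
C = -198161 (C = -64076 - 134085 = -198161)
o = 1/225595 (o = 1/(423756 - 198161) = 1/225595 ≈ 4.4327e-6)
√(S(-241, 469) + o) = √((3 - 1*(-241) - 1*469) + 1/225595) = √((3 + 241 - 469) + 1/225595) = √(-225 + 1/225595) = √(-50758874/225595) = I*√11450948180030/225595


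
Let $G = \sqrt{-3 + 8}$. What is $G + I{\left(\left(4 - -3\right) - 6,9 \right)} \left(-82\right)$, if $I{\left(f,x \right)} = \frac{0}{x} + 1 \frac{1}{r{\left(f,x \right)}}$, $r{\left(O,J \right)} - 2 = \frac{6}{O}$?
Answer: $- \frac{41}{4} + \sqrt{5} \approx -8.0139$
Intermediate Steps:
$r{\left(O,J \right)} = 2 + \frac{6}{O}$
$I{\left(f,x \right)} = \frac{1}{2 + \frac{6}{f}}$ ($I{\left(f,x \right)} = \frac{0}{x} + 1 \frac{1}{2 + \frac{6}{f}} = 0 + \frac{1}{2 + \frac{6}{f}} = \frac{1}{2 + \frac{6}{f}}$)
$G = \sqrt{5} \approx 2.2361$
$G + I{\left(\left(4 - -3\right) - 6,9 \right)} \left(-82\right) = \sqrt{5} + \frac{\left(4 - -3\right) - 6}{2 \left(3 + \left(\left(4 - -3\right) - 6\right)\right)} \left(-82\right) = \sqrt{5} + \frac{\left(4 + 3\right) - 6}{2 \left(3 + \left(\left(4 + 3\right) - 6\right)\right)} \left(-82\right) = \sqrt{5} + \frac{7 - 6}{2 \left(3 + \left(7 - 6\right)\right)} \left(-82\right) = \sqrt{5} + \frac{1}{2} \cdot 1 \frac{1}{3 + 1} \left(-82\right) = \sqrt{5} + \frac{1}{2} \cdot 1 \cdot \frac{1}{4} \left(-82\right) = \sqrt{5} + \frac{1}{8} \left(-82\right) = \sqrt{5} - \frac{41}{4} = - \frac{41}{4} + \sqrt{5}$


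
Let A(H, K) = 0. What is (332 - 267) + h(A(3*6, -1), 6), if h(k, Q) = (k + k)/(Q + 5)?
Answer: 65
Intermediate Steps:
h(k, Q) = 2*k/(5 + Q) (h(k, Q) = (2*k)/(5 + Q) = 2*k/(5 + Q))
(332 - 267) + h(A(3*6, -1), 6) = (332 - 267) + 2*0/(5 + 6) = 65 + 2*0/11 = 65 + 2*0*(1/11) = 65 + 0 = 65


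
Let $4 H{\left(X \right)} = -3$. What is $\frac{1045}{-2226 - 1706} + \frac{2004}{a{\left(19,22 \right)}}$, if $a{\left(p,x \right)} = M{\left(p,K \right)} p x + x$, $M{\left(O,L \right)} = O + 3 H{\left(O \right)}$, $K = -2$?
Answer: $\frac{1080341}{55232804} \approx 0.01956$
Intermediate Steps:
$H{\left(X \right)} = - \frac{3}{4}$ ($H{\left(X \right)} = \frac{1}{4} \left(-3\right) = - \frac{3}{4}$)
$M{\left(O,L \right)} = - \frac{9}{4} + O$ ($M{\left(O,L \right)} = O + 3 \left(- \frac{3}{4}\right) = O - \frac{9}{4} = - \frac{9}{4} + O$)
$a{\left(p,x \right)} = x + p x \left(- \frac{9}{4} + p\right)$ ($a{\left(p,x \right)} = \left(- \frac{9}{4} + p\right) p x + x = p \left(- \frac{9}{4} + p\right) x + x = p x \left(- \frac{9}{4} + p\right) + x = x + p x \left(- \frac{9}{4} + p\right)$)
$\frac{1045}{-2226 - 1706} + \frac{2004}{a{\left(19,22 \right)}} = \frac{1045}{-2226 - 1706} + \frac{2004}{\frac{1}{4} \cdot 22 \left(4 + 19 \left(-9 + 4 \cdot 19\right)\right)} = \frac{1045}{-2226 - 1706} + \frac{2004}{\frac{1}{4} \cdot 22 \left(4 + 19 \left(-9 + 76\right)\right)} = \frac{1045}{-3932} + \frac{2004}{\frac{1}{4} \cdot 22 \left(4 + 19 \cdot 67\right)} = 1045 \left(- \frac{1}{3932}\right) + \frac{2004}{\frac{1}{4} \cdot 22 \left(4 + 1273\right)} = - \frac{1045}{3932} + \frac{2004}{\frac{1}{4} \cdot 22 \cdot 1277} = - \frac{1045}{3932} + \frac{2004}{\frac{14047}{2}} = - \frac{1045}{3932} + 2004 \cdot \frac{2}{14047} = - \frac{1045}{3932} + \frac{4008}{14047} = \frac{1080341}{55232804}$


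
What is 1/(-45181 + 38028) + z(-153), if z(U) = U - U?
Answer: -1/7153 ≈ -0.00013980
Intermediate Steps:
z(U) = 0
1/(-45181 + 38028) + z(-153) = 1/(-45181 + 38028) + 0 = 1/(-7153) + 0 = -1/7153 + 0 = -1/7153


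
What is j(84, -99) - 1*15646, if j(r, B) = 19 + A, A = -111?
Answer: -15738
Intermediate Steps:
j(r, B) = -92 (j(r, B) = 19 - 111 = -92)
j(84, -99) - 1*15646 = -92 - 1*15646 = -92 - 15646 = -15738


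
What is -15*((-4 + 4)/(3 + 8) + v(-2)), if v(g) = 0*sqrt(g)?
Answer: 0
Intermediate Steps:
v(g) = 0
-15*((-4 + 4)/(3 + 8) + v(-2)) = -15*((-4 + 4)/(3 + 8) + 0) = -15*(0/11 + 0) = -15*(0*(1/11) + 0) = -15*(0 + 0) = -15*0 = 0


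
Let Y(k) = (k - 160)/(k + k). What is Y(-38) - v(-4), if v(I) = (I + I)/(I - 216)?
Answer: 5369/2090 ≈ 2.5689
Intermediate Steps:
v(I) = 2*I/(-216 + I) (v(I) = (2*I)/(-216 + I) = 2*I/(-216 + I))
Y(k) = (-160 + k)/(2*k) (Y(k) = (-160 + k)/((2*k)) = (-160 + k)*(1/(2*k)) = (-160 + k)/(2*k))
Y(-38) - v(-4) = (½)*(-160 - 38)/(-38) - 2*(-4)/(-216 - 4) = (½)*(-1/38)*(-198) - 2*(-4)/(-220) = 99/38 - 2*(-4)*(-1)/220 = 99/38 - 1*2/55 = 99/38 - 2/55 = 5369/2090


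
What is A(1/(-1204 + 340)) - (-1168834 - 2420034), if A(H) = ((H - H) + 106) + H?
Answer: 3100873535/864 ≈ 3.5890e+6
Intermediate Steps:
A(H) = 106 + H (A(H) = (0 + 106) + H = 106 + H)
A(1/(-1204 + 340)) - (-1168834 - 2420034) = (106 + 1/(-1204 + 340)) - (-1168834 - 2420034) = (106 + 1/(-864)) - 1*(-3588868) = (106 - 1/864) + 3588868 = 91583/864 + 3588868 = 3100873535/864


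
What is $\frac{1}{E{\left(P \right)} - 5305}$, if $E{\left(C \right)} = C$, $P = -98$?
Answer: $- \frac{1}{5403} \approx -0.00018508$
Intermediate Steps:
$\frac{1}{E{\left(P \right)} - 5305} = \frac{1}{-98 - 5305} = \frac{1}{-5403} = - \frac{1}{5403}$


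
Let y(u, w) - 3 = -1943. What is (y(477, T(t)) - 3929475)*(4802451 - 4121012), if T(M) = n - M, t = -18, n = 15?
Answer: -2679019506185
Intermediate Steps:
T(M) = 15 - M
y(u, w) = -1940 (y(u, w) = 3 - 1943 = -1940)
(y(477, T(t)) - 3929475)*(4802451 - 4121012) = (-1940 - 3929475)*(4802451 - 4121012) = -3931415*681439 = -2679019506185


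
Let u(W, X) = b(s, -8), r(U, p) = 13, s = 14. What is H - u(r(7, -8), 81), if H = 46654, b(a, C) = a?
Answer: 46640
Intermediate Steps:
u(W, X) = 14
H - u(r(7, -8), 81) = 46654 - 1*14 = 46654 - 14 = 46640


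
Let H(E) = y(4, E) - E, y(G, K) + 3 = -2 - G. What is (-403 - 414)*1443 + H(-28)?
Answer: -1178912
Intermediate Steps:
y(G, K) = -5 - G (y(G, K) = -3 + (-2 - G) = -5 - G)
H(E) = -9 - E (H(E) = (-5 - 1*4) - E = (-5 - 4) - E = -9 - E)
(-403 - 414)*1443 + H(-28) = (-403 - 414)*1443 + (-9 - 1*(-28)) = -817*1443 + (-9 + 28) = -1178931 + 19 = -1178912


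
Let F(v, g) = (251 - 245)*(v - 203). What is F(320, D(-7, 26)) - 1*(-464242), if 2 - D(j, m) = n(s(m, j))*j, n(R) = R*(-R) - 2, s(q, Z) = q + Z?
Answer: 464944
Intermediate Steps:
s(q, Z) = Z + q
n(R) = -2 - R² (n(R) = -R² - 2 = -2 - R²)
D(j, m) = 2 - j*(-2 - (j + m)²) (D(j, m) = 2 - (-2 - (j + m)²)*j = 2 - j*(-2 - (j + m)²))
F(v, g) = -1218 + 6*v (F(v, g) = 6*(-203 + v) = -1218 + 6*v)
F(320, D(-7, 26)) - 1*(-464242) = (-1218 + 6*320) - 1*(-464242) = (-1218 + 1920) + 464242 = 702 + 464242 = 464944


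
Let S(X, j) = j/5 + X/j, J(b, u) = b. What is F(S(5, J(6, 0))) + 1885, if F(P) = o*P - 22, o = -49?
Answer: 52901/30 ≈ 1763.4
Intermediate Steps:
S(X, j) = j/5 + X/j (S(X, j) = j*(1/5) + X/j = j/5 + X/j)
F(P) = -22 - 49*P (F(P) = -49*P - 22 = -22 - 49*P)
F(S(5, J(6, 0))) + 1885 = (-22 - 49*((1/5)*6 + 5/6)) + 1885 = (-22 - 49*(6/5 + 5*(1/6))) + 1885 = (-22 - 49*(6/5 + 5/6)) + 1885 = (-22 - 49*61/30) + 1885 = (-22 - 2989/30) + 1885 = -3649/30 + 1885 = 52901/30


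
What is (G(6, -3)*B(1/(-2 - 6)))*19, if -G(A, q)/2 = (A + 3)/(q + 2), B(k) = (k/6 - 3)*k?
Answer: 8265/64 ≈ 129.14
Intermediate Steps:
B(k) = k*(-3 + k/6) (B(k) = (k*(⅙) - 3)*k = (k/6 - 3)*k = (-3 + k/6)*k = k*(-3 + k/6))
G(A, q) = -2*(3 + A)/(2 + q) (G(A, q) = -2*(A + 3)/(q + 2) = -2*(3 + A)/(2 + q))
(G(6, -3)*B(1/(-2 - 6)))*19 = ((2*(-3 - 1*6)/(2 - 3))*((-18 + 1/(-2 - 6))/(6*(-2 - 6))))*19 = ((2*(-3 - 6)/(-1))*((⅙)*(-18 + 1/(-8))/(-8)))*19 = ((2*(-1)*(-9))*((⅙)*(-⅛)*(-18 - ⅛)))*19 = (18*((⅙)*(-⅛)*(-145/8)))*19 = (18*(145/384))*19 = (435/64)*19 = 8265/64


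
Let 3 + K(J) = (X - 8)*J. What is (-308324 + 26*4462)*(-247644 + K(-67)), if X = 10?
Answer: 47651259672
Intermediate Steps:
K(J) = -3 + 2*J (K(J) = -3 + (10 - 8)*J = -3 + 2*J)
(-308324 + 26*4462)*(-247644 + K(-67)) = (-308324 + 26*4462)*(-247644 + (-3 + 2*(-67))) = (-308324 + 116012)*(-247644 + (-3 - 134)) = -192312*(-247644 - 137) = -192312*(-247781) = 47651259672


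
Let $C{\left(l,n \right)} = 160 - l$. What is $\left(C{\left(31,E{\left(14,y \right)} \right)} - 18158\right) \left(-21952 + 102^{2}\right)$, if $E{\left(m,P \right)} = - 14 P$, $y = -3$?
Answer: $208198892$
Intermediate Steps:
$\left(C{\left(31,E{\left(14,y \right)} \right)} - 18158\right) \left(-21952 + 102^{2}\right) = \left(\left(160 - 31\right) - 18158\right) \left(-21952 + 102^{2}\right) = \left(\left(160 - 31\right) - 18158\right) \left(-21952 + 10404\right) = \left(129 - 18158\right) \left(-11548\right) = \left(-18029\right) \left(-11548\right) = 208198892$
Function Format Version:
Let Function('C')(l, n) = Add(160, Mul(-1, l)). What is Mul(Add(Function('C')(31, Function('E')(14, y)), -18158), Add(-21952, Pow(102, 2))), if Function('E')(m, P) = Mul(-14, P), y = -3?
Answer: 208198892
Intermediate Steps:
Mul(Add(Function('C')(31, Function('E')(14, y)), -18158), Add(-21952, Pow(102, 2))) = Mul(Add(Add(160, Mul(-1, 31)), -18158), Add(-21952, Pow(102, 2))) = Mul(Add(Add(160, -31), -18158), Add(-21952, 10404)) = Mul(Add(129, -18158), -11548) = Mul(-18029, -11548) = 208198892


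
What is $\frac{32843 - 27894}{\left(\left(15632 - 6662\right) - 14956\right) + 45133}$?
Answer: $\frac{4949}{39147} \approx 0.12642$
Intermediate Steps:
$\frac{32843 - 27894}{\left(\left(15632 - 6662\right) - 14956\right) + 45133} = \frac{4949}{\left(8970 - 14956\right) + 45133} = \frac{4949}{-5986 + 45133} = \frac{4949}{39147}$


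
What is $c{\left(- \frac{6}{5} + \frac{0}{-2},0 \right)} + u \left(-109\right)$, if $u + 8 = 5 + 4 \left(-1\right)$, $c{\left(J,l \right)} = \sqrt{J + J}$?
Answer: $763 + \frac{2 i \sqrt{15}}{5} \approx 763.0 + 1.5492 i$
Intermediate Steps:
$c{\left(J,l \right)} = \sqrt{2} \sqrt{J}$ ($c{\left(J,l \right)} = \sqrt{2 J} = \sqrt{2} \sqrt{J}$)
$u = -7$ ($u = -8 + \left(5 + 4 \left(-1\right)\right) = -8 + \left(5 - 4\right) = -8 + 1 = -7$)
$c{\left(- \frac{6}{5} + \frac{0}{-2},0 \right)} + u \left(-109\right) = \sqrt{2} \sqrt{- \frac{6}{5} + \frac{0}{-2}} - -763 = \sqrt{2} \sqrt{\left(-6\right) \frac{1}{5} + 0 \left(- \frac{1}{2}\right)} + 763 = \sqrt{2} \sqrt{- \frac{6}{5} + 0} + 763 = \sqrt{2} \sqrt{- \frac{6}{5}} + 763 = \sqrt{2} \frac{i \sqrt{30}}{5} + 763 = \frac{2 i \sqrt{15}}{5} + 763 = 763 + \frac{2 i \sqrt{15}}{5}$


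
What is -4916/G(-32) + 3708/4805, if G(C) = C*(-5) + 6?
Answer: -11502926/398815 ≈ -28.843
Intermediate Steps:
G(C) = 6 - 5*C (G(C) = -5*C + 6 = 6 - 5*C)
-4916/G(-32) + 3708/4805 = -4916/(6 - 5*(-32)) + 3708/4805 = -4916/(6 + 160) + 3708*(1/4805) = -4916/166 + 3708/4805 = -4916*1/166 + 3708/4805 = -2458/83 + 3708/4805 = -11502926/398815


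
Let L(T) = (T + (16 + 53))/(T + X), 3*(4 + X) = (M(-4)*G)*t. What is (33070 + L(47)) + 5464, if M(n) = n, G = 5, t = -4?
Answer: 8053954/209 ≈ 38536.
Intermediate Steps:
X = 68/3 (X = -4 + (-4*5*(-4))/3 = -4 + (-20*(-4))/3 = -4 + (⅓)*80 = -4 + 80/3 = 68/3 ≈ 22.667)
L(T) = (69 + T)/(68/3 + T) (L(T) = (T + (16 + 53))/(T + 68/3) = (T + 69)/(68/3 + T) = (69 + T)/(68/3 + T))
(33070 + L(47)) + 5464 = (33070 + 3*(69 + 47)/(68 + 3*47)) + 5464 = (33070 + 3*116/(68 + 141)) + 5464 = (33070 + 3*116/209) + 5464 = (33070 + 3*(1/209)*116) + 5464 = (33070 + 348/209) + 5464 = 6911978/209 + 5464 = 8053954/209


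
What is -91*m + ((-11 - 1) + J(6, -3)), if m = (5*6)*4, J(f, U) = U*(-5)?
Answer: -10917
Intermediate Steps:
J(f, U) = -5*U
m = 120 (m = 30*4 = 120)
-91*m + ((-11 - 1) + J(6, -3)) = -91*120 + ((-11 - 1) - 5*(-3)) = -10920 + (-12 + 15) = -10920 + 3 = -10917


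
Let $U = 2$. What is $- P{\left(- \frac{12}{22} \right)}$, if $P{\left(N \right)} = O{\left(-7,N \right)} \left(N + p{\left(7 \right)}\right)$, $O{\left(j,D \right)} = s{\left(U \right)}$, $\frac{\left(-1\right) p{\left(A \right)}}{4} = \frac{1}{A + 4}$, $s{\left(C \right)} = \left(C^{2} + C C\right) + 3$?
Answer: $10$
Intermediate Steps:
$s{\left(C \right)} = 3 + 2 C^{2}$ ($s{\left(C \right)} = \left(C^{2} + C^{2}\right) + 3 = 2 C^{2} + 3 = 3 + 2 C^{2}$)
$p{\left(A \right)} = - \frac{4}{4 + A}$ ($p{\left(A \right)} = - \frac{4}{A + 4} = - \frac{4}{4 + A}$)
$O{\left(j,D \right)} = 11$ ($O{\left(j,D \right)} = 3 + 2 \cdot 2^{2} = 3 + 2 \cdot 4 = 3 + 8 = 11$)
$P{\left(N \right)} = -4 + 11 N$ ($P{\left(N \right)} = 11 \left(N - \frac{4}{4 + 7}\right) = 11 \left(N - \frac{4}{11}\right) = 11 \left(- \frac{4}{11} + N\right) = -4 + 11 N$)
$- P{\left(- \frac{12}{22} \right)} = - (-4 + 11 \left(- \frac{12}{22}\right)) = - (-4 + 11 \left(\left(-12\right) \frac{1}{22}\right)) = - (-4 + 11 \left(- \frac{6}{11}\right)) = - (-4 - 6) = \left(-1\right) \left(-10\right) = 10$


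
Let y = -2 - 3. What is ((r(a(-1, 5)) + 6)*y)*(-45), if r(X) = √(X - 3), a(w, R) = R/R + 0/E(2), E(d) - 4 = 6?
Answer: 1350 + 225*I*√2 ≈ 1350.0 + 318.2*I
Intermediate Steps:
y = -5
E(d) = 10 (E(d) = 4 + 6 = 10)
a(w, R) = 1 (a(w, R) = R/R + 0/10 = 1 + 0*(⅒) = 1 + 0 = 1)
r(X) = √(-3 + X)
((r(a(-1, 5)) + 6)*y)*(-45) = ((√(-3 + 1) + 6)*(-5))*(-45) = ((√(-2) + 6)*(-5))*(-45) = ((I*√2 + 6)*(-5))*(-45) = ((6 + I*√2)*(-5))*(-45) = (-30 - 5*I*√2)*(-45) = 1350 + 225*I*√2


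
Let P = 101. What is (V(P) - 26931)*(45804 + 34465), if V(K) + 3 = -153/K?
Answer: -218370771003/101 ≈ -2.1621e+9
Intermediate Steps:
V(K) = -3 - 153/K
(V(P) - 26931)*(45804 + 34465) = ((-3 - 153/101) - 26931)*(45804 + 34465) = ((-3 - 153*1/101) - 26931)*80269 = ((-3 - 153/101) - 26931)*80269 = (-456/101 - 26931)*80269 = -2720487/101*80269 = -218370771003/101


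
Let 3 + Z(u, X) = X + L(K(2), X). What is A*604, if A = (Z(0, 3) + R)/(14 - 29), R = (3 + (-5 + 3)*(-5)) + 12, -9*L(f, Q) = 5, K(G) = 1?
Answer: -26576/27 ≈ -984.30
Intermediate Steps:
L(f, Q) = -5/9 (L(f, Q) = -⅑*5 = -5/9)
Z(u, X) = -32/9 + X (Z(u, X) = -3 + (X - 5/9) = -3 + (-5/9 + X) = -32/9 + X)
R = 25 (R = (3 - 2*(-5)) + 12 = (3 + 10) + 12 = 13 + 12 = 25)
A = -44/27 (A = ((-32/9 + 3) + 25)/(14 - 29) = (-5/9 + 25)/(-15) = (220/9)*(-1/15) = -44/27 ≈ -1.6296)
A*604 = -44/27*604 = -26576/27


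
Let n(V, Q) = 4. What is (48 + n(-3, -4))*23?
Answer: 1196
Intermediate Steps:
(48 + n(-3, -4))*23 = (48 + 4)*23 = 52*23 = 1196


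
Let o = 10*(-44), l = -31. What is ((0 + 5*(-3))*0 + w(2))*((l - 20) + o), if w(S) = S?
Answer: -982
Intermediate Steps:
o = -440
((0 + 5*(-3))*0 + w(2))*((l - 20) + o) = ((0 + 5*(-3))*0 + 2)*((-31 - 20) - 440) = ((0 - 15)*0 + 2)*(-51 - 440) = (-15*0 + 2)*(-491) = (0 + 2)*(-491) = 2*(-491) = -982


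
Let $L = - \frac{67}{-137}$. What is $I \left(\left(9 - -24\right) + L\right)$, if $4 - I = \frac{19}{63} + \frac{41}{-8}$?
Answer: $\frac{5100709}{17262} \approx 295.49$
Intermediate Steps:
$L = \frac{67}{137}$ ($L = \left(-67\right) \left(- \frac{1}{137}\right) = \frac{67}{137} \approx 0.48905$)
$I = \frac{4447}{504}$ ($I = 4 - \left(\frac{19}{63} + \frac{41}{-8}\right) = 4 - \left(19 \cdot \frac{1}{63} + 41 \left(- \frac{1}{8}\right)\right) = 4 - \left(\frac{19}{63} - \frac{41}{8}\right) = 4 - - \frac{2431}{504} = 4 + \frac{2431}{504} = \frac{4447}{504} \approx 8.8234$)
$I \left(\left(9 - -24\right) + L\right) = \frac{4447 \left(\left(9 - -24\right) + \frac{67}{137}\right)}{504} = \frac{4447 \left(\left(9 + 24\right) + \frac{67}{137}\right)}{504} = \frac{4447 \left(33 + \frac{67}{137}\right)}{504} = \frac{4447}{504} \cdot \frac{4588}{137} = \frac{5100709}{17262}$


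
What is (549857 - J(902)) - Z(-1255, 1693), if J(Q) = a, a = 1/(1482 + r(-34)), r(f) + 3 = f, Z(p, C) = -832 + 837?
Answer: 794536139/1445 ≈ 5.4985e+5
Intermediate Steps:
Z(p, C) = 5
r(f) = -3 + f
a = 1/1445 (a = 1/(1482 + (-3 - 34)) = 1/(1482 - 37) = 1/1445 ≈ 0.00069204)
J(Q) = 1/1445
(549857 - J(902)) - Z(-1255, 1693) = (549857 - 1*1/1445) - 1*5 = (549857 - 1/1445) - 5 = 794543364/1445 - 5 = 794536139/1445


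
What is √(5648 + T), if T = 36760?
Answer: 6*√1178 ≈ 205.93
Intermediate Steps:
√(5648 + T) = √(5648 + 36760) = √42408 = 6*√1178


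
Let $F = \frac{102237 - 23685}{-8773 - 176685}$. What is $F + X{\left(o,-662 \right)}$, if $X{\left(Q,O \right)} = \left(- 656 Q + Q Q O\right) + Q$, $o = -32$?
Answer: $- \frac{60916315788}{92729} \approx -6.5693 \cdot 10^{5}$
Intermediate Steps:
$X{\left(Q,O \right)} = - 655 Q + O Q^{2}$ ($X{\left(Q,O \right)} = \left(- 656 Q + Q^{2} O\right) + Q = \left(- 656 Q + O Q^{2}\right) + Q = - 655 Q + O Q^{2}$)
$F = - \frac{39276}{92729}$ ($F = \frac{78552}{-185458} = 78552 \left(- \frac{1}{185458}\right) = - \frac{39276}{92729} \approx -0.42356$)
$F + X{\left(o,-662 \right)} = - \frac{39276}{92729} - 32 \left(-655 - -21184\right) = - \frac{39276}{92729} - 32 \left(-655 + 21184\right) = - \frac{39276}{92729} - 656928 = - \frac{60916315788}{92729}$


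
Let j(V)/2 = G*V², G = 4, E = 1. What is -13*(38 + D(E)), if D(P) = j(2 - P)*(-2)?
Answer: -286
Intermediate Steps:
j(V) = 8*V² (j(V) = 2*(4*V²) = 8*V²)
D(P) = -16*(2 - P)² (D(P) = (8*(2 - P)²)*(-2) = -16*(2 - P)²)
-13*(38 + D(E)) = -13*(38 - 16*(-2 + 1)²) = -13*(38 - 16*(-1)²) = -13*(38 - 16*1) = -13*(38 - 16) = -13*22 = -286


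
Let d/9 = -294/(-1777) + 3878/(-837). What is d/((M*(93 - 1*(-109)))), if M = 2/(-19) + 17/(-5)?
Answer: 315643580/5558223213 ≈ 0.056789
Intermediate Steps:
M = -333/95 (M = 2*(-1/19) + 17*(-1/5) = -2/19 - 17/5 = -333/95 ≈ -3.5053)
d = -6645128/165261 (d = 9*(-294/(-1777) + 3878/(-837)) = 9*(-294*(-1/1777) + 3878*(-1/837)) = 9*(294/1777 - 3878/837) = 9*(-6645128/1487349) = -6645128/165261 ≈ -40.210)
d/((M*(93 - 1*(-109)))) = -6645128*(-95/(333*(93 - 1*(-109))))/165261 = -6645128*(-95/(333*(93 + 109)))/165261 = -6645128/(165261*((-333/95*202))) = -6645128/(165261*(-67266/95)) = -6645128/165261*(-95/67266) = 315643580/5558223213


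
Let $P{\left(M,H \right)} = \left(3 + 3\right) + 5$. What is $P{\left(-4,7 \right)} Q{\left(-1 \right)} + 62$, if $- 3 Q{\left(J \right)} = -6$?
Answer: $84$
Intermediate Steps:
$Q{\left(J \right)} = 2$ ($Q{\left(J \right)} = \left(- \frac{1}{3}\right) \left(-6\right) = 2$)
$P{\left(M,H \right)} = 11$ ($P{\left(M,H \right)} = 6 + 5 = 11$)
$P{\left(-4,7 \right)} Q{\left(-1 \right)} + 62 = 11 \cdot 2 + 62 = 22 + 62 = 84$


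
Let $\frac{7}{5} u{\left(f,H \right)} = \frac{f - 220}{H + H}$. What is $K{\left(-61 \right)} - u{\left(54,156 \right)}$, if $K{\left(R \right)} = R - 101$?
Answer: $- \frac{176489}{1092} \approx -161.62$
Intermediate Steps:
$K{\left(R \right)} = -101 + R$ ($K{\left(R \right)} = R - 101 = -101 + R$)
$u{\left(f,H \right)} = \frac{5 \left(-220 + f\right)}{14 H}$ ($u{\left(f,H \right)} = \frac{5 \frac{f - 220}{H + H}}{7} = \frac{5 \frac{-220 + f}{2 H}}{7} = \frac{5 \left(-220 + f\right)}{14 H}$)
$K{\left(-61 \right)} - u{\left(54,156 \right)} = \left(-101 - 61\right) - \frac{5 \left(-220 + 54\right)}{14 \cdot 156} = -162 - \frac{5}{14} \cdot \frac{1}{156} \left(-166\right) = -162 - - \frac{415}{1092} = -162 + \frac{415}{1092} = - \frac{176489}{1092}$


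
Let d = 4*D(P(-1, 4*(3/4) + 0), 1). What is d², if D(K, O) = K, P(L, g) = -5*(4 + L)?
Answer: 3600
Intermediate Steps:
P(L, g) = -20 - 5*L
d = -60 (d = 4*(-20 - 5*(-1)) = 4*(-20 + 5) = 4*(-15) = -60)
d² = (-60)² = 3600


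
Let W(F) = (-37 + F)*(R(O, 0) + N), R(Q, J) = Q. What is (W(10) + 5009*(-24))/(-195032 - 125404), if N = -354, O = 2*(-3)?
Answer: 9208/26703 ≈ 0.34483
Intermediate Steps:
O = -6
W(F) = 13320 - 360*F (W(F) = (-37 + F)*(-6 - 354) = (-37 + F)*(-360) = 13320 - 360*F)
(W(10) + 5009*(-24))/(-195032 - 125404) = ((13320 - 360*10) + 5009*(-24))/(-195032 - 125404) = ((13320 - 3600) - 120216)/(-320436) = (9720 - 120216)*(-1/320436) = -110496*(-1/320436) = 9208/26703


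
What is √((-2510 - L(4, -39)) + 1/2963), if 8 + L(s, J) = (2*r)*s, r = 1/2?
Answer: 17*I*√76128359/2963 ≈ 50.06*I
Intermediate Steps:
r = ½ ≈ 0.50000
L(s, J) = -8 + s (L(s, J) = -8 + (2*(½))*s = -8 + 1*s = -8 + s)
√((-2510 - L(4, -39)) + 1/2963) = √((-2510 - (-8 + 4)) + 1/2963) = √((-2510 - 1*(-4)) + 1/2963) = √((-2510 + 4) + 1/2963) = √(-2506 + 1/2963) = √(-7425277/2963) = 17*I*√76128359/2963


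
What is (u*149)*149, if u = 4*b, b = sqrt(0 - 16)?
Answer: 355216*I ≈ 3.5522e+5*I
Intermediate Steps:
b = 4*I (b = sqrt(-16) = 4*I ≈ 4.0*I)
u = 16*I (u = 4*(4*I) = 16*I ≈ 16.0*I)
(u*149)*149 = ((16*I)*149)*149 = (2384*I)*149 = 355216*I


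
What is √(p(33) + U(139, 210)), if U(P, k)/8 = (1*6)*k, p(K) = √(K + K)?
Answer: √(10080 + √66) ≈ 100.44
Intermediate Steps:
p(K) = √2*√K (p(K) = √(2*K) = √2*√K)
U(P, k) = 48*k (U(P, k) = 8*((1*6)*k) = 8*(6*k) = 48*k)
√(p(33) + U(139, 210)) = √(√2*√33 + 48*210) = √(√66 + 10080) = √(10080 + √66)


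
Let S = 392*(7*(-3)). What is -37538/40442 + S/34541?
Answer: -814759301/698453561 ≈ -1.1665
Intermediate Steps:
S = -8232 (S = 392*(-21) = -8232)
-37538/40442 + S/34541 = -37538/40442 - 8232/34541 = -37538*1/40442 - 8232*1/34541 = -18769/20221 - 8232/34541 = -814759301/698453561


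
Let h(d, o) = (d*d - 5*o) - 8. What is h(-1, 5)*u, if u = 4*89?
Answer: -11392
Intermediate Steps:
u = 356
h(d, o) = -8 + d² - 5*o (h(d, o) = (d² - 5*o) - 8 = -8 + d² - 5*o)
h(-1, 5)*u = (-8 + (-1)² - 5*5)*356 = (-8 + 1 - 25)*356 = -32*356 = -11392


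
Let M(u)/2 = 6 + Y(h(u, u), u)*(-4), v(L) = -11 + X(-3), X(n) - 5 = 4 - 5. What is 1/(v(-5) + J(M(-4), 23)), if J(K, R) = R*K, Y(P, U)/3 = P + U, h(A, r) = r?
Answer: 1/4685 ≈ 0.00021345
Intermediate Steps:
X(n) = 4 (X(n) = 5 + (4 - 5) = 5 - 1 = 4)
Y(P, U) = 3*P + 3*U (Y(P, U) = 3*(P + U) = 3*P + 3*U)
v(L) = -7 (v(L) = -11 + 4 = -7)
M(u) = 12 - 48*u (M(u) = 2*(6 + (3*u + 3*u)*(-4)) = 2*(6 + (6*u)*(-4)) = 2*(6 - 24*u) = 12 - 48*u)
J(K, R) = K*R
1/(v(-5) + J(M(-4), 23)) = 1/(-7 + (12 - 48*(-4))*23) = 1/(-7 + (12 + 192)*23) = 1/(-7 + 204*23) = 1/(-7 + 4692) = 1/4685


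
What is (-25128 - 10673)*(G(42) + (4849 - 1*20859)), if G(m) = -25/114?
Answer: 65342732165/114 ≈ 5.7318e+8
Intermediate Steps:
G(m) = -25/114 (G(m) = -25*1/114 = -25/114)
(-25128 - 10673)*(G(42) + (4849 - 1*20859)) = (-25128 - 10673)*(-25/114 + (4849 - 1*20859)) = -35801*(-25/114 + (4849 - 20859)) = -35801*(-25/114 - 16010) = -35801*(-1825165/114) = 65342732165/114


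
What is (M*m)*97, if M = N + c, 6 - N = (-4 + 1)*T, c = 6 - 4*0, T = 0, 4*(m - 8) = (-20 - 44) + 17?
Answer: -4365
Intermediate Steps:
m = -15/4 (m = 8 + ((-20 - 44) + 17)/4 = 8 + (-64 + 17)/4 = 8 + (¼)*(-47) = 8 - 47/4 = -15/4 ≈ -3.7500)
c = 6 (c = 6 + 0 = 6)
N = 6 (N = 6 - (-4 + 1)*0 = 6 - (-3)*0 = 6 - 1*0 = 6 + 0 = 6)
M = 12 (M = 6 + 6 = 12)
(M*m)*97 = (12*(-15/4))*97 = -45*97 = -4365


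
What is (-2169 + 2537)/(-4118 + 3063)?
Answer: -368/1055 ≈ -0.34881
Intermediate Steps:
(-2169 + 2537)/(-4118 + 3063) = 368/(-1055) = 368*(-1/1055) = -368/1055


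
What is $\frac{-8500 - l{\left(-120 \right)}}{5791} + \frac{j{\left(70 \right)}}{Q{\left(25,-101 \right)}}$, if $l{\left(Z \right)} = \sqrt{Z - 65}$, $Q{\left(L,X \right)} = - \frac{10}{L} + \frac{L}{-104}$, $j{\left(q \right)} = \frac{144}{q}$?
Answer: $- \frac{7019612}{1499869} - \frac{i \sqrt{185}}{5791} \approx -4.6802 - 0.0023487 i$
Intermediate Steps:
$Q{\left(L,X \right)} = - \frac{10}{L} - \frac{L}{104}$ ($Q{\left(L,X \right)} = - \frac{10}{L} + L \left(- \frac{1}{104}\right) = - \frac{10}{L} - \frac{L}{104}$)
$l{\left(Z \right)} = \sqrt{-65 + Z}$
$\frac{-8500 - l{\left(-120 \right)}}{5791} + \frac{j{\left(70 \right)}}{Q{\left(25,-101 \right)}} = \frac{-8500 - \sqrt{-65 - 120}}{5791} + \frac{144 \cdot \frac{1}{70}}{- \frac{10}{25} - \frac{25}{104}} = \left(-8500 - \sqrt{-185}\right) \frac{1}{5791} + \frac{144 \cdot \frac{1}{70}}{\left(-10\right) \frac{1}{25} - \frac{25}{104}} = \left(-8500 - i \sqrt{185}\right) \frac{1}{5791} + \frac{72}{35 \left(- \frac{2}{5} - \frac{25}{104}\right)} = \left(-8500 - i \sqrt{185}\right) \frac{1}{5791} + \frac{72}{35 \left(- \frac{333}{520}\right)} = \left(- \frac{8500}{5791} - \frac{i \sqrt{185}}{5791}\right) + \frac{72}{35} \left(- \frac{520}{333}\right) = \left(- \frac{8500}{5791} - \frac{i \sqrt{185}}{5791}\right) - \frac{832}{259} = - \frac{7019612}{1499869} - \frac{i \sqrt{185}}{5791}$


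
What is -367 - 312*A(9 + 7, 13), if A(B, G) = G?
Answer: -4423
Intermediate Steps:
-367 - 312*A(9 + 7, 13) = -367 - 312*13 = -367 - 4056 = -4423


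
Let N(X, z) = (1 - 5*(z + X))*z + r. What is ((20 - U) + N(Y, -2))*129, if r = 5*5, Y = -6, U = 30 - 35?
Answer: -4128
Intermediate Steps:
U = -5
r = 25
N(X, z) = 25 + z*(1 - 5*X - 5*z) (N(X, z) = (1 - 5*(z + X))*z + 25 = (1 - 5*(X + z))*z + 25 = (1 + (-5*X - 5*z))*z + 25 = (1 - 5*X - 5*z)*z + 25 = z*(1 - 5*X - 5*z) + 25 = 25 + z*(1 - 5*X - 5*z))
((20 - U) + N(Y, -2))*129 = ((20 - 1*(-5)) + (25 - 2 - 5*(-2)² - 5*(-6)*(-2)))*129 = ((20 + 5) + (25 - 2 - 5*4 - 60))*129 = (25 + (25 - 2 - 20 - 60))*129 = (25 - 57)*129 = -32*129 = -4128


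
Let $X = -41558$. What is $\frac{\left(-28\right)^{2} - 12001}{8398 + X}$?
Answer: $\frac{11217}{33160} \approx 0.33827$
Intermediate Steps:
$\frac{\left(-28\right)^{2} - 12001}{8398 + X} = \frac{\left(-28\right)^{2} - 12001}{8398 - 41558} = \frac{784 - 12001}{-33160} = \left(-11217\right) \left(- \frac{1}{33160}\right) = \frac{11217}{33160}$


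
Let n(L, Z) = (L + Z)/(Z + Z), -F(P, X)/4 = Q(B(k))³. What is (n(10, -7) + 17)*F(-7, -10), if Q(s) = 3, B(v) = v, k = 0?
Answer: -12690/7 ≈ -1812.9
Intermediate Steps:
F(P, X) = -108 (F(P, X) = -4*3³ = -4*27 = -108)
n(L, Z) = (L + Z)/(2*Z) (n(L, Z) = (L + Z)/((2*Z)) = (L + Z)*(1/(2*Z)) = (L + Z)/(2*Z))
(n(10, -7) + 17)*F(-7, -10) = ((½)*(10 - 7)/(-7) + 17)*(-108) = ((½)*(-⅐)*3 + 17)*(-108) = (-3/14 + 17)*(-108) = (235/14)*(-108) = -12690/7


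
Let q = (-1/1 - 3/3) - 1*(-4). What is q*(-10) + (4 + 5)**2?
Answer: 61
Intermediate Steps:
q = 2 (q = (-1*1 - 3*1/3) + 4 = (-1 - 1) + 4 = -2 + 4 = 2)
q*(-10) + (4 + 5)**2 = 2*(-10) + (4 + 5)**2 = -20 + 9**2 = -20 + 81 = 61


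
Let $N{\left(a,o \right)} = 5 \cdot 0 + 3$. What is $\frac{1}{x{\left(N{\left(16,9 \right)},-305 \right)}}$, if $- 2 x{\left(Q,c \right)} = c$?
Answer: $\frac{2}{305} \approx 0.0065574$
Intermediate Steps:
$N{\left(a,o \right)} = 3$ ($N{\left(a,o \right)} = 0 + 3 = 3$)
$x{\left(Q,c \right)} = - \frac{c}{2}$
$\frac{1}{x{\left(N{\left(16,9 \right)},-305 \right)}} = \frac{1}{\left(- \frac{1}{2}\right) \left(-305\right)} = \frac{1}{\frac{305}{2}} = \frac{2}{305}$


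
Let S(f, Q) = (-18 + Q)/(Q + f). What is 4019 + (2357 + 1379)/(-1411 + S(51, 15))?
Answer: 124679625/31043 ≈ 4016.4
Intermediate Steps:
S(f, Q) = (-18 + Q)/(Q + f)
4019 + (2357 + 1379)/(-1411 + S(51, 15)) = 4019 + (2357 + 1379)/(-1411 + (-18 + 15)/(15 + 51)) = 4019 + 3736/(-1411 - 3/66) = 4019 + 3736/(-1411 + (1/66)*(-3)) = 4019 + 3736/(-1411 - 1/22) = 4019 + 3736/(-31043/22) = 4019 + 3736*(-22/31043) = 4019 - 82192/31043 = 124679625/31043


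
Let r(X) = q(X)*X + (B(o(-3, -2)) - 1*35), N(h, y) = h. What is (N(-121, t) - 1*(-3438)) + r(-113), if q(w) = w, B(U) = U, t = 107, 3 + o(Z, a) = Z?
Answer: 16045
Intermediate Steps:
o(Z, a) = -3 + Z
r(X) = -41 + X**2 (r(X) = X*X + ((-3 - 3) - 1*35) = X**2 + (-6 - 35) = X**2 - 41 = -41 + X**2)
(N(-121, t) - 1*(-3438)) + r(-113) = (-121 - 1*(-3438)) + (-41 + (-113)**2) = (-121 + 3438) + (-41 + 12769) = 3317 + 12728 = 16045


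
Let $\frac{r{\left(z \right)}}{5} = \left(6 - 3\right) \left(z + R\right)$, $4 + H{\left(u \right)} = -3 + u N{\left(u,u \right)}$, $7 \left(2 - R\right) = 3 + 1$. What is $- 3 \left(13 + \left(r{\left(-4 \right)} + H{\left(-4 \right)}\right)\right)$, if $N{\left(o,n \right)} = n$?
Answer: $\frac{348}{7} \approx 49.714$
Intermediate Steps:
$R = \frac{10}{7}$ ($R = 2 - \frac{3 + 1}{7} = 2 - \frac{4}{7} = \frac{10}{7} \approx 1.4286$)
$H{\left(u \right)} = -7 + u^{2}$ ($H{\left(u \right)} = -4 + \left(-3 + u u\right) = -4 + \left(-3 + u^{2}\right) = -7 + u^{2}$)
$r{\left(z \right)} = \frac{150}{7} + 15 z$ ($r{\left(z \right)} = 5 \left(6 - 3\right) \left(z + \frac{10}{7}\right) = 5 \cdot 3 \left(\frac{10}{7} + z\right) = 5 \left(\frac{30}{7} + 3 z\right) = \frac{150}{7} + 15 z$)
$- 3 \left(13 + \left(r{\left(-4 \right)} + H{\left(-4 \right)}\right)\right) = - 3 \left(13 + \left(\left(\frac{150}{7} + 15 \left(-4\right)\right) - \left(7 - \left(-4\right)^{2}\right)\right)\right) = - 3 \left(13 + \left(\left(\frac{150}{7} - 60\right) + \left(-7 + 16\right)\right)\right) = - 3 \left(13 + \left(- \frac{270}{7} + 9\right)\right) = - 3 \left(13 - \frac{207}{7}\right) = \left(-3\right) \left(- \frac{116}{7}\right) = \frac{348}{7}$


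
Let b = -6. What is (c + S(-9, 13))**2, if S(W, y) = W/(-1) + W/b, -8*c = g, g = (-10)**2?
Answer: 4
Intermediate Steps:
g = 100
c = -25/2 (c = -1/8*100 = -25/2 ≈ -12.500)
S(W, y) = -7*W/6 (S(W, y) = W/(-1) + W/(-6) = W*(-1) + W*(-1/6) = -W - W/6 = -7*W/6)
(c + S(-9, 13))**2 = (-25/2 - 7/6*(-9))**2 = (-25/2 + 21/2)**2 = (-2)**2 = 4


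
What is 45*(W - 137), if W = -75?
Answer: -9540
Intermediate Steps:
45*(W - 137) = 45*(-75 - 137) = 45*(-212) = -9540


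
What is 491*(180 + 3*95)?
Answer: 228315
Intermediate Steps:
491*(180 + 3*95) = 491*(180 + 285) = 491*465 = 228315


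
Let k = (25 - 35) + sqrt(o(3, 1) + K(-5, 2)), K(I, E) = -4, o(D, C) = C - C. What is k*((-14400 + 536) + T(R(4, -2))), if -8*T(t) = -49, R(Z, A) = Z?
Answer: 554315/4 - 110863*I/4 ≈ 1.3858e+5 - 27716.0*I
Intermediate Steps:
o(D, C) = 0
T(t) = 49/8 (T(t) = -1/8*(-49) = 49/8)
k = -10 + 2*I (k = (25 - 35) + sqrt(0 - 4) = -10 + sqrt(-4) = -10 + 2*I ≈ -10.0 + 2.0*I)
k*((-14400 + 536) + T(R(4, -2))) = (-10 + 2*I)*((-14400 + 536) + 49/8) = (-10 + 2*I)*(-13864 + 49/8) = (-10 + 2*I)*(-110863/8) = 554315/4 - 110863*I/4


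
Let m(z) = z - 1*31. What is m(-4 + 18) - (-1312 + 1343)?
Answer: -48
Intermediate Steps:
m(z) = -31 + z (m(z) = z - 31 = -31 + z)
m(-4 + 18) - (-1312 + 1343) = (-31 + (-4 + 18)) - (-1312 + 1343) = (-31 + 14) - 1*31 = -17 - 31 = -48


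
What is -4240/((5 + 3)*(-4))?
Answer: 265/2 ≈ 132.50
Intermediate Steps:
-4240/((5 + 3)*(-4)) = -4240/(8*(-4)) = -4240/(-32) = -4240*(-1)/32 = -212*(-5/8) = 265/2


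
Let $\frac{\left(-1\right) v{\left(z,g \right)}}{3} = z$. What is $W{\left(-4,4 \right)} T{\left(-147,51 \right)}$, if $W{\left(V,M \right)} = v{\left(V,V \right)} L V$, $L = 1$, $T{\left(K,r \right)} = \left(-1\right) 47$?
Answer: $2256$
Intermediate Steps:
$T{\left(K,r \right)} = -47$
$v{\left(z,g \right)} = - 3 z$
$W{\left(V,M \right)} = - 3 V^{2}$ ($W{\left(V,M \right)} = - 3 V 1 V = - 3 V V = - 3 V^{2}$)
$W{\left(-4,4 \right)} T{\left(-147,51 \right)} = - 3 \left(-4\right)^{2} \left(-47\right) = \left(-3\right) 16 \left(-47\right) = \left(-48\right) \left(-47\right) = 2256$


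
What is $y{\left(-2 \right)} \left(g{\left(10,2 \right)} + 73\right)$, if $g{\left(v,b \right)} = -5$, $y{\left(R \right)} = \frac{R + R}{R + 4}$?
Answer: $-136$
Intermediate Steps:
$y{\left(R \right)} = \frac{2 R}{4 + R}$
$y{\left(-2 \right)} \left(g{\left(10,2 \right)} + 73\right) = 2 \left(-2\right) \frac{1}{4 - 2} \left(-5 + 73\right) = 2 \left(-2\right) \frac{1}{2} \cdot 68 = \left(-2\right) 68 = -136$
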